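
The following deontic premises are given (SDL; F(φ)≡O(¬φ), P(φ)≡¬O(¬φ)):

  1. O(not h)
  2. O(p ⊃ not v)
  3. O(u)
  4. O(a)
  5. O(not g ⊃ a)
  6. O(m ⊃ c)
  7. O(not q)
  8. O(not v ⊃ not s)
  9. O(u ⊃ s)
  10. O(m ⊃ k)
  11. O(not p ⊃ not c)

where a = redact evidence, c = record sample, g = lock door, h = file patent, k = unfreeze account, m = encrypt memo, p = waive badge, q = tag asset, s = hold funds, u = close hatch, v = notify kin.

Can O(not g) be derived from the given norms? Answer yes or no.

No

Premise 5 is O(not g ⊃ a); even if O(a) held, inferring O(not g) would be affirming the consequent — invalid.
No other premise forces O(not g). An ideal world satisfying every premise can still have not g false, so O(not g) is not derivable.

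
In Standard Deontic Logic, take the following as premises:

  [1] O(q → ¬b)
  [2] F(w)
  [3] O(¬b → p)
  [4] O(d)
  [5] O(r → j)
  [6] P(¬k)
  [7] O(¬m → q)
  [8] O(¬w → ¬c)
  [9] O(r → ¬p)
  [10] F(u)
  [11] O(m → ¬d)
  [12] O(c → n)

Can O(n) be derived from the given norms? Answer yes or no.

No

Premise 12 is O(c → n), but O(c) is not derivable from the premises, so it does not yield O(n).
No other premise forces O(n). An ideal world satisfying every premise can still have n false, so O(n) is not derivable.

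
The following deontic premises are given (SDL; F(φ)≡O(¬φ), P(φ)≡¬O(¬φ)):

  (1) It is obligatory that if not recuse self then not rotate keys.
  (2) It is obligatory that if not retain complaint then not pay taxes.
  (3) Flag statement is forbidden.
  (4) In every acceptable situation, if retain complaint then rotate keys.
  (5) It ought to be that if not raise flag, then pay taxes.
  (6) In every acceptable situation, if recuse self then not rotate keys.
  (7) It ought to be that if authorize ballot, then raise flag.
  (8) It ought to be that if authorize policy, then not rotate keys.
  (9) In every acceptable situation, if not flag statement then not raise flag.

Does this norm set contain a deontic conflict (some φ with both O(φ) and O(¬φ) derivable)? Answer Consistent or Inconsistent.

Inconsistent

By case analysis on ¬recuse_self: premise 1 gives O(¬recuse_self → ¬rotate_keys) and premise 6 gives O(recuse_self → ¬rotate_keys), so O(¬rotate_keys) either way.
The contrapositive of premise 4 (O(retain_complaint → rotate_keys)) is O(¬rotate_keys → ¬retain_complaint), and O(¬rotate_keys) is already established, so O(¬retain_complaint).
With premise 2, O(¬retain_complaint → ¬pay_taxes), the K-axiom yields O(¬pay_taxes).
The contrapositive of premise 5 (O(¬raise_flag → pay_taxes)) is O(¬pay_taxes → raise_flag), and O(¬pay_taxes) is already established, so O(raise_flag).
The contrapositive of premise 9 (O(¬flag_statement → ¬raise_flag)) is O(raise_flag → flag_statement), and O(raise_flag) is already established, so O(flag_statement).
Yet premise 3 is F(flag_statement), i.e. O(¬flag_statement).
We now have both O(flag_statement) and O(¬flag_statement) — flag_statement is simultaneously obligatory and forbidden, violating the D-axiom.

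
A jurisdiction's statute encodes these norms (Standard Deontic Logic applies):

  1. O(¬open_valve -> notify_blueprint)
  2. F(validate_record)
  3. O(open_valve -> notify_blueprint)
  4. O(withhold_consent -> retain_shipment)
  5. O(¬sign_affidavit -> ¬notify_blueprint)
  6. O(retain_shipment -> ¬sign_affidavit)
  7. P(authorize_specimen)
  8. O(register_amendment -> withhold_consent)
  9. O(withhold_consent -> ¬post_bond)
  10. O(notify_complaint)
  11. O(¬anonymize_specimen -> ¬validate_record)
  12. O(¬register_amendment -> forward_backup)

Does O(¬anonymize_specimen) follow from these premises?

Premise 11 is O(¬anonymize_specimen -> ¬validate_record); even if O(¬validate_record) held, inferring O(¬anonymize_specimen) would be affirming the consequent — invalid.
No other premise forces O(¬anonymize_specimen). An ideal world satisfying every premise can still have ¬anonymize_specimen false, so O(¬anonymize_specimen) is not derivable.

No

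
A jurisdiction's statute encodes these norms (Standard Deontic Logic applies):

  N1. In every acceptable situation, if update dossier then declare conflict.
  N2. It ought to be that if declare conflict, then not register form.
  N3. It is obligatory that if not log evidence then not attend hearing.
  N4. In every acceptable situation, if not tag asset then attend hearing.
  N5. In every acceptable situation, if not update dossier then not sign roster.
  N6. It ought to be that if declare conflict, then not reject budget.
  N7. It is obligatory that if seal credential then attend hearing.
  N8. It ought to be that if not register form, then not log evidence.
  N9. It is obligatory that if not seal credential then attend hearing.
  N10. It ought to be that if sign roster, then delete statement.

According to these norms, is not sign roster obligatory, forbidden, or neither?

Obligatory

Premises 9 and 7 are O(¬seal_credential → attend_hearing) and O(seal_credential → attend_hearing); every ideal world satisfies ¬seal_credential or seal_credential, so in either case attend_hearing holds — hence O(attend_hearing).
Premise 3, O(¬log_evidence → ¬attend_hearing), contraposes to O(attend_hearing → log_evidence); with O(attend_hearing) we get O(log_evidence).
Premise 8 is O(¬register_form → ¬log_evidence); contrapositively O(log_evidence → register_form). Since O(log_evidence) holds, K gives O(register_form).
Premise 2, O(declare_conflict → ¬register_form), contraposes to O(register_form → ¬declare_conflict); with O(register_form) we get O(¬declare_conflict).
Premise 1, O(update_dossier → declare_conflict), contraposes to O(¬declare_conflict → ¬update_dossier); with O(¬declare_conflict) we get O(¬update_dossier).
Premise 5 is O(¬update_dossier → ¬sign_roster); since O(¬update_dossier), deontic closure gives O(¬sign_roster).
Premises 4, 6, 10 do not contribute to this derivation.
Hence ¬sign_roster is obligatory.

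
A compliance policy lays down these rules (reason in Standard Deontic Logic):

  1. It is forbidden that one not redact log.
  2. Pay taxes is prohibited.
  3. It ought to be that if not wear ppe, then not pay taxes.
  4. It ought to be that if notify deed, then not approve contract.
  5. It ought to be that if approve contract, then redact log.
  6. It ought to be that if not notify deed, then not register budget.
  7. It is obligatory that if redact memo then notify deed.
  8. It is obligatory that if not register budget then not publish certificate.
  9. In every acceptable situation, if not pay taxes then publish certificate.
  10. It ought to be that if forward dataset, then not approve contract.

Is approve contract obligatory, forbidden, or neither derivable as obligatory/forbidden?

Forbidden

Premise 2, F(pay_taxes), is equivalent to O(¬pay_taxes).
From O(¬pay_taxes) and premise 9, O(¬pay_taxes → publish_certificate), we obtain O(publish_certificate).
Premise 8 is O(¬register_budget → ¬publish_certificate); contrapositively O(publish_certificate → register_budget). Since O(publish_certificate) holds, K gives O(register_budget).
Premise 6 is O(¬notify_deed → ¬register_budget); contrapositively O(register_budget → notify_deed). Since O(register_budget) holds, K gives O(notify_deed).
With premise 4, O(notify_deed → ¬approve_contract), the K-axiom yields O(¬approve_contract).
Premises 1, 3, 5, 7, 10 do not contribute to this derivation.
Thus O(¬approve_contract), which is F(approve_contract): approve_contract is forbidden.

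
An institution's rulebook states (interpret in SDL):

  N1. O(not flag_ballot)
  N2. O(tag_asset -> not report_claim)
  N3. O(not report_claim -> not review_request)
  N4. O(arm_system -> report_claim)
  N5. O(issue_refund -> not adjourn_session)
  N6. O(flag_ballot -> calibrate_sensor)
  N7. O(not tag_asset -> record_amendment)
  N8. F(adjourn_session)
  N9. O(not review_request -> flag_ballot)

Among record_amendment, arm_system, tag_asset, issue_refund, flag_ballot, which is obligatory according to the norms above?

record_amendment

From premise 1 we have O(not flag_ballot).
Premise 9, O(not review_request -> flag_ballot), contraposes to O(not flag_ballot -> review_request); with O(not flag_ballot) we get O(review_request).
Premise 3 is O(not report_claim -> not review_request); contrapositively O(review_request -> report_claim). Since O(review_request) holds, K gives O(report_claim).
The contrapositive of premise 2 (O(tag_asset -> not report_claim)) is O(report_claim -> not tag_asset), and O(report_claim) is already established, so O(not tag_asset).
With premise 7, O(not tag_asset -> record_amendment), the K-axiom yields O(record_amendment).
So O(record_amendment) holds — record_amendment is obligatory. None of the other listed options is made obligatory by any chain of premises.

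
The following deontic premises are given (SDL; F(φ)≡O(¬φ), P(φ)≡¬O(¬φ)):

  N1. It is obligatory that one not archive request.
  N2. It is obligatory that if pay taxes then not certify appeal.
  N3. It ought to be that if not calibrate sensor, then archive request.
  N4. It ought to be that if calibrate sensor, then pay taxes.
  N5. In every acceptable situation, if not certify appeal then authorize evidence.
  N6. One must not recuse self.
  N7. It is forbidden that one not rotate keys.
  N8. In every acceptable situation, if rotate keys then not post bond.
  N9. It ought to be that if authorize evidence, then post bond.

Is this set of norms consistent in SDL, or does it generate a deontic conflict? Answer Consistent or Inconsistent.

F(¬rotate_keys) at premise 7 means O(rotate_keys).
Applying K to premise 8 (O(rotate_keys → ¬post_bond)) and O(rotate_keys) yields O(¬post_bond).
Premise 9 is O(authorize_evidence → post_bond); contrapositively O(¬post_bond → ¬authorize_evidence). Since O(¬post_bond) holds, K gives O(¬authorize_evidence).
Premise 5 is O(¬certify_appeal → authorize_evidence); contrapositively O(¬authorize_evidence → certify_appeal). Since O(¬authorize_evidence) holds, K gives O(certify_appeal).
The contrapositive of premise 2 (O(pay_taxes → ¬certify_appeal)) is O(certify_appeal → ¬pay_taxes), and O(certify_appeal) is already established, so O(¬pay_taxes).
Premise 4, O(calibrate_sensor → pay_taxes), contraposes to O(¬pay_taxes → ¬calibrate_sensor); with O(¬pay_taxes) we get O(¬calibrate_sensor).
Premise 3 is O(¬calibrate_sensor → archive_request); since O(¬calibrate_sensor), deontic closure gives O(archive_request).
Yet premise 1 states O(¬archive_request).
We now have both O(archive_request) and O(¬archive_request) — archive_request is simultaneously obligatory and forbidden, violating the D-axiom.

Inconsistent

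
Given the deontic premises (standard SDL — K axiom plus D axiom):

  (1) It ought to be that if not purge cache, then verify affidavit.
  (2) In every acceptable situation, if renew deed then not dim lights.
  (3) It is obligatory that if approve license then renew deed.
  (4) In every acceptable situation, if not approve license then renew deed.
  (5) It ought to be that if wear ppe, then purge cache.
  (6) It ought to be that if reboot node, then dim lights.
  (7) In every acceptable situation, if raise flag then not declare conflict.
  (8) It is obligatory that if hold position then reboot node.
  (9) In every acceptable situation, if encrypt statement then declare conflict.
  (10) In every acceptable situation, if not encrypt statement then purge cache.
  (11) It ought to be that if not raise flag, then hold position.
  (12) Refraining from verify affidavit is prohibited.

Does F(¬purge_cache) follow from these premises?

Premises 3 and 4 cover both cases: O(approve_license → renew_deed) and O(¬approve_license → renew_deed). Since approve_license ∨ ¬approve_license is a tautology, O(renew_deed) follows.
With premise 2, O(renew_deed → ¬dim_lights), the K-axiom yields O(¬dim_lights).
Premise 6 is O(reboot_node → dim_lights); contrapositively O(¬dim_lights → ¬reboot_node). Since O(¬dim_lights) holds, K gives O(¬reboot_node).
Premise 8 is O(hold_position → reboot_node); contrapositively O(¬reboot_node → ¬hold_position). Since O(¬reboot_node) holds, K gives O(¬hold_position).
Premise 11 is O(¬raise_flag → hold_position); contrapositively O(¬hold_position → raise_flag). Since O(¬hold_position) holds, K gives O(raise_flag).
Applying K to premise 7 (O(raise_flag → ¬declare_conflict)) and O(raise_flag) yields O(¬declare_conflict).
Premise 9, O(encrypt_statement → declare_conflict), contraposes to O(¬declare_conflict → ¬encrypt_statement); with O(¬declare_conflict) we get O(¬encrypt_statement).
From O(¬encrypt_statement) and premise 10, O(¬encrypt_statement → purge_cache), we obtain O(purge_cache).
Premises 1, 5, 12 do not contribute to this derivation.
So O(purge_cache) holds, i.e. F(¬purge_cache). The claim follows.

Yes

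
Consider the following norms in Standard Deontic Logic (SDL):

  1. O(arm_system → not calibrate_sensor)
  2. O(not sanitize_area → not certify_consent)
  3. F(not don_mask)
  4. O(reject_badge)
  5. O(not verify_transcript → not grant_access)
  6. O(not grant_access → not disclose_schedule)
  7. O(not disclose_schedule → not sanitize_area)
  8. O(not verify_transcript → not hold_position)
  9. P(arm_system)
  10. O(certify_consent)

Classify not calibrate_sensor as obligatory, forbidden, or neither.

Premise 1 is O(arm_system → not calibrate_sensor), but O(arm_system) is not derivable from the premises (the permission P(arm_system) asserts only not O(not arm_system), not O(arm_system)), so it does not yield O(not calibrate_sensor).
No premise or chain of K-axiom applications forces O(not calibrate_sensor), and none forces O(calibrate_sensor). So not calibrate_sensor is neither obligatory nor forbidden under these norms.

Neither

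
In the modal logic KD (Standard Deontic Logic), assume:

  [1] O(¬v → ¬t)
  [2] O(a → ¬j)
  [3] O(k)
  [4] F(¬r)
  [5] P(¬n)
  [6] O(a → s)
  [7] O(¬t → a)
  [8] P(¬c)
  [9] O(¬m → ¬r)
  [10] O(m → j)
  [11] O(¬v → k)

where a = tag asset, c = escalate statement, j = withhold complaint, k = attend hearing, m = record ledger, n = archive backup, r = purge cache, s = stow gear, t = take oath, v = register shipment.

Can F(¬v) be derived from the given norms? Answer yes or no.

Yes

Premise 4 is F(¬r), i.e. O(r).
Premise 9, O(¬m → ¬r), contraposes to O(r → m); with O(r) we get O(m).
Applying K to premise 10 (O(m → j)) and O(m) yields O(j).
The contrapositive of premise 2 (O(a → ¬j)) is O(j → ¬a), and O(j) is already established, so O(¬a).
Premise 7, O(¬t → a), contraposes to O(¬a → t); with O(¬a) we get O(t).
Premise 1, O(¬v → ¬t), contraposes to O(t → v); with O(t) we get O(v).
Premises 3, 5, 6, 8, 11 do not contribute to this derivation.
So O(v) holds, i.e. F(¬v). The claim follows.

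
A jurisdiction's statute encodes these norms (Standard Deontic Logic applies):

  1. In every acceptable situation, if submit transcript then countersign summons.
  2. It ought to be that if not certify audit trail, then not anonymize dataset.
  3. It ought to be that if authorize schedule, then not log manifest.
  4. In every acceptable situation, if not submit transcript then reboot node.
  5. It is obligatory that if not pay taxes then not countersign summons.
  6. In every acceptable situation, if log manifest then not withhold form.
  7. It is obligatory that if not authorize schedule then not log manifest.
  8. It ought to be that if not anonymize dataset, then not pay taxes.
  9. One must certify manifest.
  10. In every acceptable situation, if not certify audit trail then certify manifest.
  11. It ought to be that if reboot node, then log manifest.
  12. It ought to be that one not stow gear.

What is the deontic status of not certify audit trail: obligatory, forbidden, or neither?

By case analysis on ¬authorize_schedule: premise 7 gives O(¬authorize_schedule → ¬log_manifest) and premise 3 gives O(authorize_schedule → ¬log_manifest), so O(¬log_manifest) either way.
Premise 11 is O(reboot_node → log_manifest); contrapositively O(¬log_manifest → ¬reboot_node). Since O(¬log_manifest) holds, K gives O(¬reboot_node).
Premise 4 is O(¬submit_transcript → reboot_node); contrapositively O(¬reboot_node → submit_transcript). Since O(¬reboot_node) holds, K gives O(submit_transcript).
Premise 1 is O(submit_transcript → countersign_summons); since O(submit_transcript), deontic closure gives O(countersign_summons).
The contrapositive of premise 5 (O(¬pay_taxes → ¬countersign_summons)) is O(countersign_summons → pay_taxes), and O(countersign_summons) is already established, so O(pay_taxes).
Premise 8 is O(¬anonymize_dataset → ¬pay_taxes); contrapositively O(pay_taxes → anonymize_dataset). Since O(pay_taxes) holds, K gives O(anonymize_dataset).
Premise 2, O(¬certify_audit_trail → ¬anonymize_dataset), contraposes to O(anonymize_dataset → certify_audit_trail); with O(anonymize_dataset) we get O(certify_audit_trail).
Premises 6, 9, 10, 12 do not contribute to this derivation.
Thus O(certify_audit_trail), which is F(¬certify_audit_trail): ¬certify_audit_trail is forbidden.

Forbidden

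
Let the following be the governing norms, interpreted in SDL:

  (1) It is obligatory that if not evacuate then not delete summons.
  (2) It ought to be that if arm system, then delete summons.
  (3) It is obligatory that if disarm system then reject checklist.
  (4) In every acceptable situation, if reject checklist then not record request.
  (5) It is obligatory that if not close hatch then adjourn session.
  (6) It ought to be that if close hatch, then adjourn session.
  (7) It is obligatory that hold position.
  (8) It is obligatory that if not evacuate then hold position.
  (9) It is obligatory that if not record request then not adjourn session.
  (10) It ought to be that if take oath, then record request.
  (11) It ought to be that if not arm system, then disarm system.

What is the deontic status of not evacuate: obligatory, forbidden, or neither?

Forbidden

Premises 5 and 6 cover both cases: O(¬close_hatch → adjourn_session) and O(close_hatch → adjourn_session). Since ¬close_hatch ∨ close_hatch is a tautology, O(adjourn_session) follows.
The contrapositive of premise 9 (O(¬record_request → ¬adjourn_session)) is O(adjourn_session → record_request), and O(adjourn_session) is already established, so O(record_request).
Premise 4 is O(reject_checklist → ¬record_request); contrapositively O(record_request → ¬reject_checklist). Since O(record_request) holds, K gives O(¬reject_checklist).
Premise 3 is O(disarm_system → reject_checklist); contrapositively O(¬reject_checklist → ¬disarm_system). Since O(¬reject_checklist) holds, K gives O(¬disarm_system).
Premise 11, O(¬arm_system → disarm_system), contraposes to O(¬disarm_system → arm_system); with O(¬disarm_system) we get O(arm_system).
Premise 2 is O(arm_system → delete_summons); since O(arm_system), deontic closure gives O(delete_summons).
Premise 1, O(¬evacuate → ¬delete_summons), contraposes to O(delete_summons → evacuate); with O(delete_summons) we get O(evacuate).
Premises 7, 8, 10 do not contribute to this derivation.
Thus O(evacuate), which is F(¬evacuate): ¬evacuate is forbidden.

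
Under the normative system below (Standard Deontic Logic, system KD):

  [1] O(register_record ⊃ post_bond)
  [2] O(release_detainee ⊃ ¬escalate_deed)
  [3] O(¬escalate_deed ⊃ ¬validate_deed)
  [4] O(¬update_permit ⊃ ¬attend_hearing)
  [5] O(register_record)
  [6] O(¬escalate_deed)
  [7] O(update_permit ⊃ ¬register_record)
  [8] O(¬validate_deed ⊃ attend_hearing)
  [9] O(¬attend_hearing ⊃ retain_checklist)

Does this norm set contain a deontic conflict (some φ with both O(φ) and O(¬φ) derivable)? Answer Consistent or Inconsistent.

Inconsistent

Premise 6 gives O(¬escalate_deed).
Premise 3 is O(¬escalate_deed ⊃ ¬validate_deed); since O(¬escalate_deed), deontic closure gives O(¬validate_deed).
With premise 8, O(¬validate_deed ⊃ attend_hearing), the K-axiom yields O(attend_hearing).
Premise 4, O(¬update_permit ⊃ ¬attend_hearing), contraposes to O(attend_hearing ⊃ update_permit); with O(attend_hearing) we get O(update_permit).
Premise 7 is O(update_permit ⊃ ¬register_record); since O(update_permit), deontic closure gives O(¬register_record).
But premise 5 directly asserts O(register_record).
We now have both O(¬register_record) and O(register_record) — register_record is simultaneously obligatory and forbidden, violating the D-axiom.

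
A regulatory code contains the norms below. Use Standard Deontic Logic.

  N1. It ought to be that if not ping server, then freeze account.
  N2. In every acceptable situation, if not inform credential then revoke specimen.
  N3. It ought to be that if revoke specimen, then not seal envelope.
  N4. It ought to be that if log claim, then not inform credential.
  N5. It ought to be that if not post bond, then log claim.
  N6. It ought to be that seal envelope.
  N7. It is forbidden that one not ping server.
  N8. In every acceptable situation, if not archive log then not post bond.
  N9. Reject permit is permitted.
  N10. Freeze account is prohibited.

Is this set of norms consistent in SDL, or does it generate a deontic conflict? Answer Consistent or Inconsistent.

Premise 1 is O(¬ping_server → freeze_account), but O(¬ping_server) is not derivable from the premises, so it does not yield O(freeze_account).
So O(freeze_account) is not derivable, and the apparent clash with O(¬freeze_account) does not arise.
A world satisfying every obligation exists (e.g. archive_log=true, freeze_account=false, inform_credential=true, log_claim=false, ping_server=true, post_bond=true, reject_permit=false, revoke_specimen=false, seal_envelope=true); no atom is both obligatory and forbidden, so the set is consistent.

Consistent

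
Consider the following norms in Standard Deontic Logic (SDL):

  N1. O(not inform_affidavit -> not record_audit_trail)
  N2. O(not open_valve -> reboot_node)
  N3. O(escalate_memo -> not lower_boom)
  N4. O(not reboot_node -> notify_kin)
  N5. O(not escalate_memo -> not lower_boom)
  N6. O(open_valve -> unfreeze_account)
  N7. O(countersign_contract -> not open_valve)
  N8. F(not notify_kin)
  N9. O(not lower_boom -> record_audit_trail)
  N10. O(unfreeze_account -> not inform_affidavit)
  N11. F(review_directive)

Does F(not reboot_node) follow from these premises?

By case analysis on not escalate_memo: premise 5 gives O(not escalate_memo -> not lower_boom) and premise 3 gives O(escalate_memo -> not lower_boom), so O(not lower_boom) either way.
Premise 9 is O(not lower_boom -> record_audit_trail); since O(not lower_boom), deontic closure gives O(record_audit_trail).
Premise 1 is O(not inform_affidavit -> not record_audit_trail); contrapositively O(record_audit_trail -> inform_affidavit). Since O(record_audit_trail) holds, K gives O(inform_affidavit).
Premise 10 is O(unfreeze_account -> not inform_affidavit); contrapositively O(inform_affidavit -> not unfreeze_account). Since O(inform_affidavit) holds, K gives O(not unfreeze_account).
Premise 6, O(open_valve -> unfreeze_account), contraposes to O(not unfreeze_account -> not open_valve); with O(not unfreeze_account) we get O(not open_valve).
From O(not open_valve) and premise 2, O(not open_valve -> reboot_node), we obtain O(reboot_node).
Premises 4, 7, 8, 11 do not contribute to this derivation.
So O(reboot_node) holds, i.e. F(not reboot_node). The claim follows.

Yes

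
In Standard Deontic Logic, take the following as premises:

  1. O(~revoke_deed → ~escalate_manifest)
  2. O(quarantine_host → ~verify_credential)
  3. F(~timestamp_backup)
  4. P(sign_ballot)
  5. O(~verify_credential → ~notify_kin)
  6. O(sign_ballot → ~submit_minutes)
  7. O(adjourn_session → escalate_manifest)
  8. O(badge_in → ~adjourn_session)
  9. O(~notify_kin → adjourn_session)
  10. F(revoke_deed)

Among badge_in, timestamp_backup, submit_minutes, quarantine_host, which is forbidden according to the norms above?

quarantine_host

Premise 10, F(revoke_deed), is equivalent to O(~revoke_deed).
From O(~revoke_deed) and premise 1, O(~revoke_deed → ~escalate_manifest), we obtain O(~escalate_manifest).
Premise 7, O(adjourn_session → escalate_manifest), contraposes to O(~escalate_manifest → ~adjourn_session); with O(~escalate_manifest) we get O(~adjourn_session).
Premise 9 is O(~notify_kin → adjourn_session); contrapositively O(~adjourn_session → notify_kin). Since O(~adjourn_session) holds, K gives O(notify_kin).
Premise 5, O(~verify_credential → ~notify_kin), contraposes to O(notify_kin → verify_credential); with O(notify_kin) we get O(verify_credential).
Premise 2 is O(quarantine_host → ~verify_credential); contrapositively O(verify_credential → ~quarantine_host). Since O(verify_credential) holds, K gives O(~quarantine_host).
So O(~quarantine_host) holds, i.e. quarantine_host is forbidden. None of the other listed options is forbidden under the premises.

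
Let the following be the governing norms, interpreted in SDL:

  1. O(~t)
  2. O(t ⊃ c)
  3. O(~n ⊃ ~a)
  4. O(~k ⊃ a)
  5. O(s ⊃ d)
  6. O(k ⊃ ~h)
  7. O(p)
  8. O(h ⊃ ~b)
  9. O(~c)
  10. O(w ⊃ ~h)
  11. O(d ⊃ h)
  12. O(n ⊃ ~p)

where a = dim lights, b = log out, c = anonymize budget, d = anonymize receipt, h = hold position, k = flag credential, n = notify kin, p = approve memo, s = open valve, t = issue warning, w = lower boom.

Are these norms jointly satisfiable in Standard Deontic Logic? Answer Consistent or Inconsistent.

Premise 2 is O(t ⊃ c), but O(t) is not derivable from the premises, so it does not yield O(c).
So O(c) is not derivable, and the apparent clash with O(~c) does not arise.
A world satisfying every obligation exists (e.g. a=false, b=false, c=false, d=false, h=false, k=true, n=false, p=true, s=false, t=false, w=false); no atom is both obligatory and forbidden, so the set is consistent.

Consistent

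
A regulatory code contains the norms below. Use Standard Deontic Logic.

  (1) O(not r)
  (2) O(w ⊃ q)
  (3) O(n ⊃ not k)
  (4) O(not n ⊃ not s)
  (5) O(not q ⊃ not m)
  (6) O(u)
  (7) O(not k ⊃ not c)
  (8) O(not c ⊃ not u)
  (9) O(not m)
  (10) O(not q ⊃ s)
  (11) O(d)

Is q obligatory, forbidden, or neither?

Obligatory

Premise 6 states O(u) outright.
Premise 8 is O(not c ⊃ not u); contrapositively O(u ⊃ c). Since O(u) holds, K gives O(c).
Premise 7 is O(not k ⊃ not c); contrapositively O(c ⊃ k). Since O(c) holds, K gives O(k).
The contrapositive of premise 3 (O(n ⊃ not k)) is O(k ⊃ not n), and O(k) is already established, so O(not n).
Applying K to premise 4 (O(not n ⊃ not s)) and O(not n) yields O(not s).
Premise 10, O(not q ⊃ s), contraposes to O(not s ⊃ q); with O(not s) we get O(q).
Premises 1, 2, 5, 9, 11 do not contribute to this derivation.
Hence q is obligatory.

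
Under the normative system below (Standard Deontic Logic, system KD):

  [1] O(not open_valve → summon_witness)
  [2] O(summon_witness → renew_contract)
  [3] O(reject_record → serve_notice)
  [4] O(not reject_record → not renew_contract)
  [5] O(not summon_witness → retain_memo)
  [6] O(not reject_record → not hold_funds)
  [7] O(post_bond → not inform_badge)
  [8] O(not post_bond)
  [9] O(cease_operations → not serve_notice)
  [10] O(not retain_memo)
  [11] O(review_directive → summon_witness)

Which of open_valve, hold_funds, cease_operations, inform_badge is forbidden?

Premise 10 gives O(not retain_memo).
The contrapositive of premise 5 (O(not summon_witness → retain_memo)) is O(not retain_memo → summon_witness), and O(not retain_memo) is already established, so O(summon_witness).
With premise 2, O(summon_witness → renew_contract), the K-axiom yields O(renew_contract).
Premise 4, O(not reject_record → not renew_contract), contraposes to O(renew_contract → reject_record); with O(renew_contract) we get O(reject_record).
With premise 3, O(reject_record → serve_notice), the K-axiom yields O(serve_notice).
The contrapositive of premise 9 (O(cease_operations → not serve_notice)) is O(serve_notice → not cease_operations), and O(serve_notice) is already established, so O(not cease_operations).
So O(not cease_operations) holds, i.e. cease_operations is forbidden. None of the other listed options is forbidden under the premises.

cease_operations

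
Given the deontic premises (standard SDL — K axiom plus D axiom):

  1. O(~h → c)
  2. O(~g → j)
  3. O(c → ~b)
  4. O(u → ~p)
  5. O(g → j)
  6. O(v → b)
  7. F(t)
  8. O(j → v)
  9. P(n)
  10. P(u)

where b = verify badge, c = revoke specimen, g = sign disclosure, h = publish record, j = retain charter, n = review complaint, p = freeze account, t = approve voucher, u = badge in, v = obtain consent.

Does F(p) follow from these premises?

No

Premise 4 is O(u → ~p), but O(u) is not derivable from the premises (the permission P(u) asserts only ~O(~u), not O(u)), so it does not yield O(~p).
No other premise forces O(~p). An ideal world satisfying every premise can still have p true, so F(p) is not derivable.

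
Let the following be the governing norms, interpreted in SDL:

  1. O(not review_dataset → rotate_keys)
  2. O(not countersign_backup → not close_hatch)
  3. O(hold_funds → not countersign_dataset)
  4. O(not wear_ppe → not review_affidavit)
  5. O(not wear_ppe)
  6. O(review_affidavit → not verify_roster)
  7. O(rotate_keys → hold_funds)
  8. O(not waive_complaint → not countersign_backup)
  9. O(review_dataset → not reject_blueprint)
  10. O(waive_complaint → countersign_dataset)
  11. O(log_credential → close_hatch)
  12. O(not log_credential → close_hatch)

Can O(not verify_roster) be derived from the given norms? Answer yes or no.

Premise 6 is O(review_affidavit → not verify_roster), but O(review_affidavit) is not derivable from the premises, so it does not yield O(not verify_roster).
No other premise forces O(not verify_roster). An ideal world satisfying every premise can still have not verify_roster false, so O(not verify_roster) is not derivable.

No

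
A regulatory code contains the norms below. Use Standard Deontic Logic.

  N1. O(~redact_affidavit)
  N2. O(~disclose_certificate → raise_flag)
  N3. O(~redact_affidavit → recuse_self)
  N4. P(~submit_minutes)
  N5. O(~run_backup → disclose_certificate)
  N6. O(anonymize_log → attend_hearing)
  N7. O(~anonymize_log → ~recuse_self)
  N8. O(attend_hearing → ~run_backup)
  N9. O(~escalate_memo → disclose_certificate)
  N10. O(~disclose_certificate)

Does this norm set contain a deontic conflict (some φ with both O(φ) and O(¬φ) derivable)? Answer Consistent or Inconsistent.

Premise 1 gives O(~redact_affidavit).
Premise 3 is O(~redact_affidavit → recuse_self); since O(~redact_affidavit), deontic closure gives O(recuse_self).
Premise 7, O(~anonymize_log → ~recuse_self), contraposes to O(recuse_self → anonymize_log); with O(recuse_self) we get O(anonymize_log).
From O(anonymize_log) and premise 6, O(anonymize_log → attend_hearing), we obtain O(attend_hearing).
Premise 8 is O(attend_hearing → ~run_backup); since O(attend_hearing), deontic closure gives O(~run_backup).
Applying K to premise 5 (O(~run_backup → disclose_certificate)) and O(~run_backup) yields O(disclose_certificate).
However, premise 10 gives O(~disclose_certificate).
We now have both O(disclose_certificate) and O(~disclose_certificate) — disclose_certificate is simultaneously obligatory and forbidden, violating the D-axiom.

Inconsistent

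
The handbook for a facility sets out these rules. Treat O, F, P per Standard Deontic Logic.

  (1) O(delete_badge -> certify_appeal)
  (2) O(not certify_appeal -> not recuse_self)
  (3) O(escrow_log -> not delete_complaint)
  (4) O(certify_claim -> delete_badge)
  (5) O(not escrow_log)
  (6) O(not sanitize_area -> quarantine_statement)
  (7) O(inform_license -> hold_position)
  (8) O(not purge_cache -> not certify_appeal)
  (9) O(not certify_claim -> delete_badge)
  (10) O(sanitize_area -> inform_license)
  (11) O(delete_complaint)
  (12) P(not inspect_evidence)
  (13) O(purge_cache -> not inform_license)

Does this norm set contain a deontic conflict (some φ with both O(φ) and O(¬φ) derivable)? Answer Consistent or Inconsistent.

Premise 3 is O(escrow_log -> not delete_complaint), but O(escrow_log) is not derivable from the premises, so it does not yield O(not delete_complaint).
So O(not delete_complaint) is not derivable, and the apparent clash with O(delete_complaint) does not arise.
A world satisfying every obligation exists (e.g. certify_appeal=true, certify_claim=false, delete_badge=true, delete_complaint=true, escrow_log=false, hold_position=false, inform_license=false, inspect_evidence=false, purge_cache=true, quarantine_statement=true, recuse_self=false, sanitize_area=false); no atom is both obligatory and forbidden, so the set is consistent.

Consistent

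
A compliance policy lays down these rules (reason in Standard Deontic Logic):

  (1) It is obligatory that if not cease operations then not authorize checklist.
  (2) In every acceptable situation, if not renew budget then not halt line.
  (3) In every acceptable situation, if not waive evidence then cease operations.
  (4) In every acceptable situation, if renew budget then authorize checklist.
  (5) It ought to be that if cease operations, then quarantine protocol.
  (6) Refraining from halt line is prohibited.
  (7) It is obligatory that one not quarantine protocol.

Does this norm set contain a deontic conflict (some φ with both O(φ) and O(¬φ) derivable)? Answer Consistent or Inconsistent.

Premise 6 is F(¬halt_line), i.e. O(halt_line).
Premise 2, O(¬renew_budget → ¬halt_line), contraposes to O(halt_line → renew_budget); with O(halt_line) we get O(renew_budget).
Premise 4 is O(renew_budget → authorize_checklist); since O(renew_budget), deontic closure gives O(authorize_checklist).
Premise 1 is O(¬cease_operations → ¬authorize_checklist); contrapositively O(authorize_checklist → cease_operations). Since O(authorize_checklist) holds, K gives O(cease_operations).
Premise 5 is O(cease_operations → quarantine_protocol); since O(cease_operations), deontic closure gives O(quarantine_protocol).
But premise 7 directly asserts O(¬quarantine_protocol).
We now have both O(quarantine_protocol) and O(¬quarantine_protocol) — quarantine_protocol is simultaneously obligatory and forbidden, violating the D-axiom.

Inconsistent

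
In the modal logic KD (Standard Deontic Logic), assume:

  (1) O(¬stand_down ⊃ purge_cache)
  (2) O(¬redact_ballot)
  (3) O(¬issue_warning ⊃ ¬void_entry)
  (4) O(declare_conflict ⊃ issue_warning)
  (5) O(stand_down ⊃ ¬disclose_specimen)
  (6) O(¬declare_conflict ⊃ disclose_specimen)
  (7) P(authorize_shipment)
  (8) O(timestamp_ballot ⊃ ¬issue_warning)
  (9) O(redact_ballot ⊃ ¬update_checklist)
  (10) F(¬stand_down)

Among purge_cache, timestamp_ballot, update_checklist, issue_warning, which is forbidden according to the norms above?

timestamp_ballot

F(¬stand_down) at premise 10 means O(stand_down).
From O(stand_down) and premise 5, O(stand_down ⊃ ¬disclose_specimen), we obtain O(¬disclose_specimen).
Premise 6 is O(¬declare_conflict ⊃ disclose_specimen); contrapositively O(¬disclose_specimen ⊃ declare_conflict). Since O(¬disclose_specimen) holds, K gives O(declare_conflict).
From O(declare_conflict) and premise 4, O(declare_conflict ⊃ issue_warning), we obtain O(issue_warning).
Premise 8 is O(timestamp_ballot ⊃ ¬issue_warning); contrapositively O(issue_warning ⊃ ¬timestamp_ballot). Since O(issue_warning) holds, K gives O(¬timestamp_ballot).
So O(¬timestamp_ballot) holds, i.e. timestamp_ballot is forbidden. None of the other listed options is forbidden under the premises.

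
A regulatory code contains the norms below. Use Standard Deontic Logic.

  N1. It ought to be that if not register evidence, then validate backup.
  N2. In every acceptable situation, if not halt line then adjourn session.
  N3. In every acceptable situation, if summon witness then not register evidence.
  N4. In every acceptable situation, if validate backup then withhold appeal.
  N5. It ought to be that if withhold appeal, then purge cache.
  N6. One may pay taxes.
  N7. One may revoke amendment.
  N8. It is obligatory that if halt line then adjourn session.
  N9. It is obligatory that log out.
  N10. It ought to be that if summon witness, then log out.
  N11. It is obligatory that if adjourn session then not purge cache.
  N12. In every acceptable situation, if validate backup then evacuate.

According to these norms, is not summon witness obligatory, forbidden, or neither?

Obligatory

Premises 2 and 8 cover both cases: O(¬halt_line → adjourn_session) and O(halt_line → adjourn_session). Since ¬halt_line ∨ halt_line is a tautology, O(adjourn_session) follows.
Applying K to premise 11 (O(adjourn_session → ¬purge_cache)) and O(adjourn_session) yields O(¬purge_cache).
Premise 5, O(withhold_appeal → purge_cache), contraposes to O(¬purge_cache → ¬withhold_appeal); with O(¬purge_cache) we get O(¬withhold_appeal).
Premise 4, O(validate_backup → withhold_appeal), contraposes to O(¬withhold_appeal → ¬validate_backup); with O(¬withhold_appeal) we get O(¬validate_backup).
Premise 1, O(¬register_evidence → validate_backup), contraposes to O(¬validate_backup → register_evidence); with O(¬validate_backup) we get O(register_evidence).
The contrapositive of premise 3 (O(summon_witness → ¬register_evidence)) is O(register_evidence → ¬summon_witness), and O(register_evidence) is already established, so O(¬summon_witness).
Premises 6, 7, 9, 10, 12 do not contribute to this derivation.
Hence ¬summon_witness is obligatory.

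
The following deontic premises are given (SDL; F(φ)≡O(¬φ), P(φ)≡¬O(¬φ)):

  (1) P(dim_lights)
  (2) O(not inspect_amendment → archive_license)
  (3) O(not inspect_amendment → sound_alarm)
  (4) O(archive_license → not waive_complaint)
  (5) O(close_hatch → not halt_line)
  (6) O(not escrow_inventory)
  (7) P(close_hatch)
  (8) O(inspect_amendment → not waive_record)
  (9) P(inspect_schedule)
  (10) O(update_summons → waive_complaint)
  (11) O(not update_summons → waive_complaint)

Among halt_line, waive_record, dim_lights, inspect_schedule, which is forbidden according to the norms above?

Premises 11 and 10 are O(not update_summons → waive_complaint) and O(update_summons → waive_complaint); every ideal world satisfies not update_summons or update_summons, so in either case waive_complaint holds — hence O(waive_complaint).
The contrapositive of premise 4 (O(archive_license → not waive_complaint)) is O(waive_complaint → not archive_license), and O(waive_complaint) is already established, so O(not archive_license).
Premise 2, O(not inspect_amendment → archive_license), contraposes to O(not archive_license → inspect_amendment); with O(not archive_license) we get O(inspect_amendment).
From O(inspect_amendment) and premise 8, O(inspect_amendment → not waive_record), we obtain O(not waive_record).
So O(not waive_record) holds, i.e. waive_record is forbidden. None of the other listed options is forbidden under the premises.

waive_record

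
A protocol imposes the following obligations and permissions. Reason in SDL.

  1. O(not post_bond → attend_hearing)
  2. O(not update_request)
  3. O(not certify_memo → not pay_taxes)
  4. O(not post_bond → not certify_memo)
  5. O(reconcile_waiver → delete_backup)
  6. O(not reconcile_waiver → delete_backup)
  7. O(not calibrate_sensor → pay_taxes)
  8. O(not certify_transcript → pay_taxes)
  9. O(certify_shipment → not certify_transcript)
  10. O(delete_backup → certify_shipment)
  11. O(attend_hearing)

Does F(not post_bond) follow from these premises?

Premises 5 and 6 are O(reconcile_waiver → delete_backup) and O(not reconcile_waiver → delete_backup); every ideal world satisfies reconcile_waiver or not reconcile_waiver, so in either case delete_backup holds — hence O(delete_backup).
Premise 10 is O(delete_backup → certify_shipment); since O(delete_backup), deontic closure gives O(certify_shipment).
With premise 9, O(certify_shipment → not certify_transcript), the K-axiom yields O(not certify_transcript).
Premise 8 is O(not certify_transcript → pay_taxes); since O(not certify_transcript), deontic closure gives O(pay_taxes).
Premise 3 is O(not certify_memo → not pay_taxes); contrapositively O(pay_taxes → certify_memo). Since O(pay_taxes) holds, K gives O(certify_memo).
The contrapositive of premise 4 (O(not post_bond → not certify_memo)) is O(certify_memo → post_bond), and O(certify_memo) is already established, so O(post_bond).
Premises 1, 2, 7, 11 do not contribute to this derivation.
So O(post_bond) holds, i.e. F(not post_bond). The claim follows.

Yes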